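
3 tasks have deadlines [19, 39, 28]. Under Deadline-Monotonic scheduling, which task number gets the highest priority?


Sort tasks by relative deadline (ascending):
  Task 1: deadline = 19
  Task 3: deadline = 28
  Task 2: deadline = 39
Priority order (highest first): [1, 3, 2]
Highest priority task = 1

1


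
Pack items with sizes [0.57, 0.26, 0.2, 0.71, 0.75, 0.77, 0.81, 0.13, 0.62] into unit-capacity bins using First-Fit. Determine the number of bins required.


Place items sequentially using First-Fit:
  Item 0.57 -> new Bin 1
  Item 0.26 -> Bin 1 (now 0.83)
  Item 0.2 -> new Bin 2
  Item 0.71 -> Bin 2 (now 0.91)
  Item 0.75 -> new Bin 3
  Item 0.77 -> new Bin 4
  Item 0.81 -> new Bin 5
  Item 0.13 -> Bin 1 (now 0.96)
  Item 0.62 -> new Bin 6
Total bins used = 6

6


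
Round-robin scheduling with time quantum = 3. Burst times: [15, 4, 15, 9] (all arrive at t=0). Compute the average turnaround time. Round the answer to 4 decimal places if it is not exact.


Time quantum = 3
Execution trace:
  J1 runs 3 units, time = 3
  J2 runs 3 units, time = 6
  J3 runs 3 units, time = 9
  J4 runs 3 units, time = 12
  J1 runs 3 units, time = 15
  J2 runs 1 units, time = 16
  J3 runs 3 units, time = 19
  J4 runs 3 units, time = 22
  J1 runs 3 units, time = 25
  J3 runs 3 units, time = 28
  J4 runs 3 units, time = 31
  J1 runs 3 units, time = 34
  J3 runs 3 units, time = 37
  J1 runs 3 units, time = 40
  J3 runs 3 units, time = 43
Finish times: [40, 16, 43, 31]
Average turnaround = 130/4 = 32.5

32.5


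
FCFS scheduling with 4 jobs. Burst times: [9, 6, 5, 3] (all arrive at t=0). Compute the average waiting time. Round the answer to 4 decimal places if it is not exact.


FCFS order (as given): [9, 6, 5, 3]
Waiting times:
  Job 1: wait = 0
  Job 2: wait = 9
  Job 3: wait = 15
  Job 4: wait = 20
Sum of waiting times = 44
Average waiting time = 44/4 = 11.0

11.0


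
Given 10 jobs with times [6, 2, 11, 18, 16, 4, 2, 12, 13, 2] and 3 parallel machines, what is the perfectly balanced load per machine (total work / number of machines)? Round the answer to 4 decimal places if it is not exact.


Total processing time = 6 + 2 + 11 + 18 + 16 + 4 + 2 + 12 + 13 + 2 = 86
Number of machines = 3
Ideal balanced load = 86 / 3 = 28.6667

28.6667


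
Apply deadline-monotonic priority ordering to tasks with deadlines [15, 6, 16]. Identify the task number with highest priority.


Sort tasks by relative deadline (ascending):
  Task 2: deadline = 6
  Task 1: deadline = 15
  Task 3: deadline = 16
Priority order (highest first): [2, 1, 3]
Highest priority task = 2

2


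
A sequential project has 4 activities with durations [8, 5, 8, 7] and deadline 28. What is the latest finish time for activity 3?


LF(activity 3) = deadline - sum of successor durations
Successors: activities 4 through 4 with durations [7]
Sum of successor durations = 7
LF = 28 - 7 = 21

21


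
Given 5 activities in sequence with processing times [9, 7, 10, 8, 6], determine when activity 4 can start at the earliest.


Activity 4 starts after activities 1 through 3 complete.
Predecessor durations: [9, 7, 10]
ES = 9 + 7 + 10 = 26

26


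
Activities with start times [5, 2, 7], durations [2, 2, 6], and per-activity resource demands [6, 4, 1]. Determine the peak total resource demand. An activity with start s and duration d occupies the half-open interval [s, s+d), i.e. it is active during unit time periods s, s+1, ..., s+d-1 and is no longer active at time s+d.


Each activity i is active on [start_i, start_i + duration_i).
Compute total resource usage per time slot:
  t=0: active resources = [], total = 0
  t=1: active resources = [], total = 0
  t=2: active resources = [4], total = 4
  t=3: active resources = [4], total = 4
  t=4: active resources = [], total = 0
  t=5: active resources = [6], total = 6
  t=6: active resources = [6], total = 6
  t=7: active resources = [1], total = 1
  t=8: active resources = [1], total = 1
  t=9: active resources = [1], total = 1
  t=10: active resources = [1], total = 1
  t=11: active resources = [1], total = 1
  t=12: active resources = [1], total = 1
Peak resource demand = 6

6


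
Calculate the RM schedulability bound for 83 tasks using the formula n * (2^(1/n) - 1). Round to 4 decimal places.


Compute 2^(1/83) = 1.0083861392
Subtract 1: 1.0083861392 - 1 = 0.0083861392
Multiply by n: 83 * 0.0083861392 = 0.6960495536
Round to 4 dp: 0.6960

0.6960


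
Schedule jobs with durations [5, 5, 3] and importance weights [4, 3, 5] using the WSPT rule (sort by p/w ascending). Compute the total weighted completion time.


Compute p/w ratios and sort ascending (WSPT): [(3, 5), (5, 4), (5, 3)]
Compute weighted completion times:
  Job (p=3,w=5): C=3, w*C=5*3=15
  Job (p=5,w=4): C=8, w*C=4*8=32
  Job (p=5,w=3): C=13, w*C=3*13=39
Total weighted completion time = 86

86


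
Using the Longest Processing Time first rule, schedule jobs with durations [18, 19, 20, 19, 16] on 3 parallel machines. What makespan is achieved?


Sort jobs in decreasing order (LPT): [20, 19, 19, 18, 16]
Assign each job to the least loaded machine:
  Machine 1: jobs [20], load = 20
  Machine 2: jobs [19, 18], load = 37
  Machine 3: jobs [19, 16], load = 35
Makespan = max load = 37

37


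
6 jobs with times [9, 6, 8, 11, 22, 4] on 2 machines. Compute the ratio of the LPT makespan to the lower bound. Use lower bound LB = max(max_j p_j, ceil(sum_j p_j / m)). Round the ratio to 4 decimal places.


LPT order: [22, 11, 9, 8, 6, 4]
Machine loads after assignment: [32, 28]
LPT makespan = 32
Lower bound = max(max_job, ceil(total/2)) = max(22, 30) = 30
Ratio = 32 / 30 = 1.0667

1.0667


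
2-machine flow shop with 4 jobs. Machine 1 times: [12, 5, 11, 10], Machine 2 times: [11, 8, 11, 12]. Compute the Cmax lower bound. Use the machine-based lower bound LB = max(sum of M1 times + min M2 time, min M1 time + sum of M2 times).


LB1 = sum(M1 times) + min(M2 times) = 38 + 8 = 46
LB2 = min(M1 times) + sum(M2 times) = 5 + 42 = 47
Lower bound = max(LB1, LB2) = max(46, 47) = 47

47


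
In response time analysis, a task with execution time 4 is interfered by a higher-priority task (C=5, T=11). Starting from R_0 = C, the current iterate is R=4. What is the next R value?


R_next = C + ceil(R_prev / T_hp) * C_hp
ceil(4 / 11) = ceil(0.3636) = 1
Interference = 1 * 5 = 5
R_next = 4 + 5 = 9

9


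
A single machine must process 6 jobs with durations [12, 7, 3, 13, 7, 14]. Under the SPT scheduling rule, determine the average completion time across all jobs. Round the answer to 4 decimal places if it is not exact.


Sort jobs by processing time (SPT order): [3, 7, 7, 12, 13, 14]
Compute completion times sequentially:
  Job 1: processing = 3, completes at 3
  Job 2: processing = 7, completes at 10
  Job 3: processing = 7, completes at 17
  Job 4: processing = 12, completes at 29
  Job 5: processing = 13, completes at 42
  Job 6: processing = 14, completes at 56
Sum of completion times = 157
Average completion time = 157/6 = 26.1667

26.1667


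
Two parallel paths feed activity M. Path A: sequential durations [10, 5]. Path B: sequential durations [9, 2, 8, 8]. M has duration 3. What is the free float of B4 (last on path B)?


ES(B4) = sum of predecessors on chain B = 19
EF(B4) = ES + duration = 19 + 8 = 27
Successor of B4 is M. ES(M) = max(sum(A), sum(B)) = max(15, 27) = 27
Free float = ES(successor) - EF(current) = 27 - 27 = 0

0


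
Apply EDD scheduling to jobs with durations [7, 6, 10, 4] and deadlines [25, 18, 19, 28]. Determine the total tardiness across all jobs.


Sort by due date (EDD order): [(6, 18), (10, 19), (7, 25), (4, 28)]
Compute completion times and tardiness:
  Job 1: p=6, d=18, C=6, tardiness=max(0,6-18)=0
  Job 2: p=10, d=19, C=16, tardiness=max(0,16-19)=0
  Job 3: p=7, d=25, C=23, tardiness=max(0,23-25)=0
  Job 4: p=4, d=28, C=27, tardiness=max(0,27-28)=0
Total tardiness = 0

0


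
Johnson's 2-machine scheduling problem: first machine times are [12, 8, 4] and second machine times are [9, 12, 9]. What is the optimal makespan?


Apply Johnson's rule:
  Group 1 (a <= b): [(3, 4, 9), (2, 8, 12)]
  Group 2 (a > b): [(1, 12, 9)]
Optimal job order: [3, 2, 1]
Schedule:
  Job 3: M1 done at 4, M2 done at 13
  Job 2: M1 done at 12, M2 done at 25
  Job 1: M1 done at 24, M2 done at 34
Makespan = 34

34


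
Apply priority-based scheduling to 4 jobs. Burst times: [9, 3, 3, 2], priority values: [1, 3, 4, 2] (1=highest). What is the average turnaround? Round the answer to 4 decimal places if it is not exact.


Sort by priority (ascending = highest first):
Order: [(1, 9), (2, 2), (3, 3), (4, 3)]
Completion times:
  Priority 1, burst=9, C=9
  Priority 2, burst=2, C=11
  Priority 3, burst=3, C=14
  Priority 4, burst=3, C=17
Average turnaround = 51/4 = 12.75

12.75


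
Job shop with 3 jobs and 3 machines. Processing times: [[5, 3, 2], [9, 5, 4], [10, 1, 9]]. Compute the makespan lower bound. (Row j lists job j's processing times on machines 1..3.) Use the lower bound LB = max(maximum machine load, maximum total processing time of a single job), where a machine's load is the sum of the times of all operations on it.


Machine loads:
  Machine 1: 5 + 9 + 10 = 24
  Machine 2: 3 + 5 + 1 = 9
  Machine 3: 2 + 4 + 9 = 15
Max machine load = 24
Job totals:
  Job 1: 10
  Job 2: 18
  Job 3: 20
Max job total = 20
Lower bound = max(24, 20) = 24

24


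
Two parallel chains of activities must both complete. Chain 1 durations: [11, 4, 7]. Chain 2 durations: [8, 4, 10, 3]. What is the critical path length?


Path A total = 11 + 4 + 7 = 22
Path B total = 8 + 4 + 10 + 3 = 25
Critical path = longest path = max(22, 25) = 25

25


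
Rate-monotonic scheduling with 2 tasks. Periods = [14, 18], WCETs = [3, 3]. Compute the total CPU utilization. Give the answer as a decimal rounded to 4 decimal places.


Compute individual utilizations (exact fractions):
  Task 1: C/T = 3/14 (approx. 0.2143)
  Task 2: C/T = 3/18 = 1/6 (approx. 0.1667)
Total utilization U = 3/14 + 1/6 = 8/21
Rounded to 4 decimal places: U = 0.3810
RM (Liu & Layland) bound for 2 tasks = 0.828427; compare with U = 8/21 (approx. 0.380952)
U <= bound, so schedulable by RM sufficient condition.

0.3810


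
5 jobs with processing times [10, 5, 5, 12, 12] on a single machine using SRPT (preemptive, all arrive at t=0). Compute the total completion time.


Since all jobs arrive at t=0, SRPT equals SPT ordering.
SPT order: [5, 5, 10, 12, 12]
Completion times:
  Job 1: p=5, C=5
  Job 2: p=5, C=10
  Job 3: p=10, C=20
  Job 4: p=12, C=32
  Job 5: p=12, C=44
Total completion time = 5 + 10 + 20 + 32 + 44 = 111

111


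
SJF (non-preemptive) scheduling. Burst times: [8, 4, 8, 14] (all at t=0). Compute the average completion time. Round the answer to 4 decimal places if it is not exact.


SJF order (ascending): [4, 8, 8, 14]
Completion times:
  Job 1: burst=4, C=4
  Job 2: burst=8, C=12
  Job 3: burst=8, C=20
  Job 4: burst=14, C=34
Average completion = 70/4 = 17.5

17.5


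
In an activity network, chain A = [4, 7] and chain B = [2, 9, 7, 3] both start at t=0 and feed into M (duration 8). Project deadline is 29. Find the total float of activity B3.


Forward pass: ES(B3) = sum of predecessors on chain B = 11
EF = ES + duration = 11 + 7 = 18
Backward pass: LF(M) = deadline = 29; LS(M) = 29 - 8 = 21
LF(B3) = LS(M) - sum(successors on chain B) = 21 - 3 = 18
LS = LF - duration = 18 - 7 = 11
Total float = LS - ES = 11 - 11 = 0

0


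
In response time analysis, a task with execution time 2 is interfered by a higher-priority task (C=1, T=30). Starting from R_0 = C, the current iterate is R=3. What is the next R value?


R_next = C + ceil(R_prev / T_hp) * C_hp
ceil(3 / 30) = ceil(0.1) = 1
Interference = 1 * 1 = 1
R_next = 2 + 1 = 3
R_next = R_prev, so the iteration has converged (response time = 3).

3


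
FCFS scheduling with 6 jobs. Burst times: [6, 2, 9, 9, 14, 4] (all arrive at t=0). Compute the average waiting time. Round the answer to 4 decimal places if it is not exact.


FCFS order (as given): [6, 2, 9, 9, 14, 4]
Waiting times:
  Job 1: wait = 0
  Job 2: wait = 6
  Job 3: wait = 8
  Job 4: wait = 17
  Job 5: wait = 26
  Job 6: wait = 40
Sum of waiting times = 97
Average waiting time = 97/6 = 16.1667

16.1667


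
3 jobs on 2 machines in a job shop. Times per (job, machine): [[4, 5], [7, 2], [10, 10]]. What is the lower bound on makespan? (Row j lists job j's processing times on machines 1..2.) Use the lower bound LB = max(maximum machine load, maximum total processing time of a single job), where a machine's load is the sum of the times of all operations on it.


Machine loads:
  Machine 1: 4 + 7 + 10 = 21
  Machine 2: 5 + 2 + 10 = 17
Max machine load = 21
Job totals:
  Job 1: 9
  Job 2: 9
  Job 3: 20
Max job total = 20
Lower bound = max(21, 20) = 21

21


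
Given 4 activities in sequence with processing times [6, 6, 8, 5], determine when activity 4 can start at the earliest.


Activity 4 starts after activities 1 through 3 complete.
Predecessor durations: [6, 6, 8]
ES = 6 + 6 + 8 = 20

20


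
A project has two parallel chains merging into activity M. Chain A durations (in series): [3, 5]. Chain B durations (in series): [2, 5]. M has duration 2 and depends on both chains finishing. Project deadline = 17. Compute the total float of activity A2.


Forward pass: ES(A2) = sum of predecessors on chain A = 3
EF = ES + duration = 3 + 5 = 8
Backward pass: LF(M) = deadline = 17; LS(M) = 17 - 2 = 15
LF(A2) = LS(M) - sum(successors on chain A) = 15 - 0 = 15
LS = LF - duration = 15 - 5 = 10
Total float = LS - ES = 10 - 3 = 7

7


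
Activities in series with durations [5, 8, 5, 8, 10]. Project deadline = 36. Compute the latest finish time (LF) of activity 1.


LF(activity 1) = deadline - sum of successor durations
Successors: activities 2 through 5 with durations [8, 5, 8, 10]
Sum of successor durations = 31
LF = 36 - 31 = 5

5


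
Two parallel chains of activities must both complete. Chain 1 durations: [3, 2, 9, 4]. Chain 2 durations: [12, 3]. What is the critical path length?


Path A total = 3 + 2 + 9 + 4 = 18
Path B total = 12 + 3 = 15
Critical path = longest path = max(18, 15) = 18

18


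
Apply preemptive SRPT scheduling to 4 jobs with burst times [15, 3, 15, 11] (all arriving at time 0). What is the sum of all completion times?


Since all jobs arrive at t=0, SRPT equals SPT ordering.
SPT order: [3, 11, 15, 15]
Completion times:
  Job 1: p=3, C=3
  Job 2: p=11, C=14
  Job 3: p=15, C=29
  Job 4: p=15, C=44
Total completion time = 3 + 14 + 29 + 44 = 90

90


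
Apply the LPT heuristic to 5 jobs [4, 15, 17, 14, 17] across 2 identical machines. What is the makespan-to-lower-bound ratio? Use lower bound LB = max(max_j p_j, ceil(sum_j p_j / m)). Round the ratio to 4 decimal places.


LPT order: [17, 17, 15, 14, 4]
Machine loads after assignment: [32, 35]
LPT makespan = 35
Lower bound = max(max_job, ceil(total/2)) = max(17, 34) = 34
Ratio = 35 / 34 = 1.0294

1.0294


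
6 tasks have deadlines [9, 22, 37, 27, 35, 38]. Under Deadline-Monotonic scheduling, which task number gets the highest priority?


Sort tasks by relative deadline (ascending):
  Task 1: deadline = 9
  Task 2: deadline = 22
  Task 4: deadline = 27
  Task 5: deadline = 35
  Task 3: deadline = 37
  Task 6: deadline = 38
Priority order (highest first): [1, 2, 4, 5, 3, 6]
Highest priority task = 1

1


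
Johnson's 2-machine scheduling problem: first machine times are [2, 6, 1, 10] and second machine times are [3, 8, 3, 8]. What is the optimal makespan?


Apply Johnson's rule:
  Group 1 (a <= b): [(3, 1, 3), (1, 2, 3), (2, 6, 8)]
  Group 2 (a > b): [(4, 10, 8)]
Optimal job order: [3, 1, 2, 4]
Schedule:
  Job 3: M1 done at 1, M2 done at 4
  Job 1: M1 done at 3, M2 done at 7
  Job 2: M1 done at 9, M2 done at 17
  Job 4: M1 done at 19, M2 done at 27
Makespan = 27

27


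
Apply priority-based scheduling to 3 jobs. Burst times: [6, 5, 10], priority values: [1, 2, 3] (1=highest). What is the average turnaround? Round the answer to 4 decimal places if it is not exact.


Sort by priority (ascending = highest first):
Order: [(1, 6), (2, 5), (3, 10)]
Completion times:
  Priority 1, burst=6, C=6
  Priority 2, burst=5, C=11
  Priority 3, burst=10, C=21
Average turnaround = 38/3 = 12.6667

12.6667


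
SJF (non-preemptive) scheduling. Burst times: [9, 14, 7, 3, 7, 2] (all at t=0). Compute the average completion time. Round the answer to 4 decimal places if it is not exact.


SJF order (ascending): [2, 3, 7, 7, 9, 14]
Completion times:
  Job 1: burst=2, C=2
  Job 2: burst=3, C=5
  Job 3: burst=7, C=12
  Job 4: burst=7, C=19
  Job 5: burst=9, C=28
  Job 6: burst=14, C=42
Average completion = 108/6 = 18.0

18.0


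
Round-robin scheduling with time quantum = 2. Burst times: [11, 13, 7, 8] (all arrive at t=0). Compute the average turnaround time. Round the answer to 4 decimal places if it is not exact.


Time quantum = 2
Execution trace:
  J1 runs 2 units, time = 2
  J2 runs 2 units, time = 4
  J3 runs 2 units, time = 6
  J4 runs 2 units, time = 8
  J1 runs 2 units, time = 10
  J2 runs 2 units, time = 12
  J3 runs 2 units, time = 14
  J4 runs 2 units, time = 16
  J1 runs 2 units, time = 18
  J2 runs 2 units, time = 20
  J3 runs 2 units, time = 22
  J4 runs 2 units, time = 24
  J1 runs 2 units, time = 26
  J2 runs 2 units, time = 28
  J3 runs 1 units, time = 29
  J4 runs 2 units, time = 31
  J1 runs 2 units, time = 33
  J2 runs 2 units, time = 35
  J1 runs 1 units, time = 36
  J2 runs 2 units, time = 38
  J2 runs 1 units, time = 39
Finish times: [36, 39, 29, 31]
Average turnaround = 135/4 = 33.75

33.75


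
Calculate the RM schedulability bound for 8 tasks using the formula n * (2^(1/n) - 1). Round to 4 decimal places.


Compute 2^(1/8) = 1.0905077327
Subtract 1: 1.0905077327 - 1 = 0.0905077327
Multiply by n: 8 * 0.0905077327 = 0.7240618616
Round to 4 dp: 0.7241

0.7241


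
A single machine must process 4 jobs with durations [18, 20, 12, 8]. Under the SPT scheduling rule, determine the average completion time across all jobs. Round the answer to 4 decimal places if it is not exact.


Sort jobs by processing time (SPT order): [8, 12, 18, 20]
Compute completion times sequentially:
  Job 1: processing = 8, completes at 8
  Job 2: processing = 12, completes at 20
  Job 3: processing = 18, completes at 38
  Job 4: processing = 20, completes at 58
Sum of completion times = 124
Average completion time = 124/4 = 31.0

31.0


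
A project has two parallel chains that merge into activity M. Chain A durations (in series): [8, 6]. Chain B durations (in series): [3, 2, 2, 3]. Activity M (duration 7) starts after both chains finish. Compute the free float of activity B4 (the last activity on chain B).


ES(B4) = sum of predecessors on chain B = 7
EF(B4) = ES + duration = 7 + 3 = 10
Successor of B4 is M. ES(M) = max(sum(A), sum(B)) = max(14, 10) = 14
Free float = ES(successor) - EF(current) = 14 - 10 = 4

4


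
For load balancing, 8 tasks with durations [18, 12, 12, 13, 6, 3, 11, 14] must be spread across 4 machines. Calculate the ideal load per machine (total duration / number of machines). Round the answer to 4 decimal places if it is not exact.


Total processing time = 18 + 12 + 12 + 13 + 6 + 3 + 11 + 14 = 89
Number of machines = 4
Ideal balanced load = 89 / 4 = 22.25

22.25


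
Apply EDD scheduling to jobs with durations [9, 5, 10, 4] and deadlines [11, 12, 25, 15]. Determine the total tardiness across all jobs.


Sort by due date (EDD order): [(9, 11), (5, 12), (4, 15), (10, 25)]
Compute completion times and tardiness:
  Job 1: p=9, d=11, C=9, tardiness=max(0,9-11)=0
  Job 2: p=5, d=12, C=14, tardiness=max(0,14-12)=2
  Job 3: p=4, d=15, C=18, tardiness=max(0,18-15)=3
  Job 4: p=10, d=25, C=28, tardiness=max(0,28-25)=3
Total tardiness = 8

8


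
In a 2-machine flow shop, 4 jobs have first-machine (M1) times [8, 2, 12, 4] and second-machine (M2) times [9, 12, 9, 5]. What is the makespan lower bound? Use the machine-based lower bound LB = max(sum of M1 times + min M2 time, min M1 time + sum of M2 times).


LB1 = sum(M1 times) + min(M2 times) = 26 + 5 = 31
LB2 = min(M1 times) + sum(M2 times) = 2 + 35 = 37
Lower bound = max(LB1, LB2) = max(31, 37) = 37

37


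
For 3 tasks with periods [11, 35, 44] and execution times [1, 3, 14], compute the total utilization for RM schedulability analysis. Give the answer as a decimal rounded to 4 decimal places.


Compute individual utilizations (exact fractions):
  Task 1: C/T = 1/11 (approx. 0.0909)
  Task 2: C/T = 3/35 (approx. 0.0857)
  Task 3: C/T = 14/44 = 7/22 (approx. 0.3182)
Total utilization U = 1/11 + 3/35 + 7/22 = 381/770
Rounded to 4 decimal places: U = 0.4948
RM (Liu & Layland) bound for 3 tasks = 0.779763; compare with U = 381/770 (approx. 0.494805)
U <= bound, so schedulable by RM sufficient condition.

0.4948


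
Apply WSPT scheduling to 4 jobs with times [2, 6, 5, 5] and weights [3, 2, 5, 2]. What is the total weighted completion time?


Compute p/w ratios and sort ascending (WSPT): [(2, 3), (5, 5), (5, 2), (6, 2)]
Compute weighted completion times:
  Job (p=2,w=3): C=2, w*C=3*2=6
  Job (p=5,w=5): C=7, w*C=5*7=35
  Job (p=5,w=2): C=12, w*C=2*12=24
  Job (p=6,w=2): C=18, w*C=2*18=36
Total weighted completion time = 101

101


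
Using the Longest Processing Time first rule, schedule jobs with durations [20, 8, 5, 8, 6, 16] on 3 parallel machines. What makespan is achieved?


Sort jobs in decreasing order (LPT): [20, 16, 8, 8, 6, 5]
Assign each job to the least loaded machine:
  Machine 1: jobs [20], load = 20
  Machine 2: jobs [16, 6], load = 22
  Machine 3: jobs [8, 8, 5], load = 21
Makespan = max load = 22

22


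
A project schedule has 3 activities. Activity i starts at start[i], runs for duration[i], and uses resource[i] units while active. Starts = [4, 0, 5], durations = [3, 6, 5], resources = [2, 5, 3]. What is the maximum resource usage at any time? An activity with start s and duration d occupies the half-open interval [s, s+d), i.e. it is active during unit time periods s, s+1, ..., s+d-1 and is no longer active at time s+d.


Each activity i is active on [start_i, start_i + duration_i).
Compute total resource usage per time slot:
  t=0: active resources = [5], total = 5
  t=1: active resources = [5], total = 5
  t=2: active resources = [5], total = 5
  t=3: active resources = [5], total = 5
  t=4: active resources = [2, 5], total = 7
  t=5: active resources = [2, 5, 3], total = 10
  t=6: active resources = [2, 3], total = 5
  t=7: active resources = [3], total = 3
  t=8: active resources = [3], total = 3
  t=9: active resources = [3], total = 3
Peak resource demand = 10

10


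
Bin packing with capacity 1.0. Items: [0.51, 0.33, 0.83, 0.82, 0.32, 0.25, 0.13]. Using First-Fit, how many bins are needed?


Place items sequentially using First-Fit:
  Item 0.51 -> new Bin 1
  Item 0.33 -> Bin 1 (now 0.84)
  Item 0.83 -> new Bin 2
  Item 0.82 -> new Bin 3
  Item 0.32 -> new Bin 4
  Item 0.25 -> Bin 4 (now 0.57)
  Item 0.13 -> Bin 1 (now 0.97)
Total bins used = 4

4


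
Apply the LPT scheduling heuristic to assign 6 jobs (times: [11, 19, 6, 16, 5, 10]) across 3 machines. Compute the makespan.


Sort jobs in decreasing order (LPT): [19, 16, 11, 10, 6, 5]
Assign each job to the least loaded machine:
  Machine 1: jobs [19, 5], load = 24
  Machine 2: jobs [16, 6], load = 22
  Machine 3: jobs [11, 10], load = 21
Makespan = max load = 24

24


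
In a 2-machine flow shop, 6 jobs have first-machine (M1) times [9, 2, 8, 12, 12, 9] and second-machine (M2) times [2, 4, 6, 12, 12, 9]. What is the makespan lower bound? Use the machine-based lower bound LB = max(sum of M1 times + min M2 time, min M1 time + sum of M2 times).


LB1 = sum(M1 times) + min(M2 times) = 52 + 2 = 54
LB2 = min(M1 times) + sum(M2 times) = 2 + 45 = 47
Lower bound = max(LB1, LB2) = max(54, 47) = 54

54


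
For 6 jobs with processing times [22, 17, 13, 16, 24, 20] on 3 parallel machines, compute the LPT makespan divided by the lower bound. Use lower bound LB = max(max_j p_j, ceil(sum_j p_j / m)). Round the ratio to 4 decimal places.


LPT order: [24, 22, 20, 17, 16, 13]
Machine loads after assignment: [37, 38, 37]
LPT makespan = 38
Lower bound = max(max_job, ceil(total/3)) = max(24, 38) = 38
Ratio = 38 / 38 = 1.0

1.0


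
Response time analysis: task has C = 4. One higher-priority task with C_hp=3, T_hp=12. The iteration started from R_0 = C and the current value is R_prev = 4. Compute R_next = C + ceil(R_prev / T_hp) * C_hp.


R_next = C + ceil(R_prev / T_hp) * C_hp
ceil(4 / 12) = ceil(0.3333) = 1
Interference = 1 * 3 = 3
R_next = 4 + 3 = 7

7


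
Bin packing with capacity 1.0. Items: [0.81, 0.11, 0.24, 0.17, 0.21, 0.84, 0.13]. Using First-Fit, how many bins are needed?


Place items sequentially using First-Fit:
  Item 0.81 -> new Bin 1
  Item 0.11 -> Bin 1 (now 0.92)
  Item 0.24 -> new Bin 2
  Item 0.17 -> Bin 2 (now 0.41)
  Item 0.21 -> Bin 2 (now 0.62)
  Item 0.84 -> new Bin 3
  Item 0.13 -> Bin 2 (now 0.75)
Total bins used = 3

3


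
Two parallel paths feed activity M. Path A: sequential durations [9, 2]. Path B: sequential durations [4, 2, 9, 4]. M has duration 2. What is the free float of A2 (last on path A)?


ES(A2) = sum of predecessors on chain A = 9
EF(A2) = ES + duration = 9 + 2 = 11
Successor of A2 is M. ES(M) = max(sum(A), sum(B)) = max(11, 19) = 19
Free float = ES(successor) - EF(current) = 19 - 11 = 8

8


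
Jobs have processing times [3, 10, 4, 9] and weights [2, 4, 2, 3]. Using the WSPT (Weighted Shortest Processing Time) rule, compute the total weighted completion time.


Compute p/w ratios and sort ascending (WSPT): [(3, 2), (4, 2), (10, 4), (9, 3)]
Compute weighted completion times:
  Job (p=3,w=2): C=3, w*C=2*3=6
  Job (p=4,w=2): C=7, w*C=2*7=14
  Job (p=10,w=4): C=17, w*C=4*17=68
  Job (p=9,w=3): C=26, w*C=3*26=78
Total weighted completion time = 166

166


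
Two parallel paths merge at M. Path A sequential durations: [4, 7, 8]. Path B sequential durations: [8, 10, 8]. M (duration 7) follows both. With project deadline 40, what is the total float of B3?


Forward pass: ES(B3) = sum of predecessors on chain B = 18
EF = ES + duration = 18 + 8 = 26
Backward pass: LF(M) = deadline = 40; LS(M) = 40 - 7 = 33
LF(B3) = LS(M) - sum(successors on chain B) = 33 - 0 = 33
LS = LF - duration = 33 - 8 = 25
Total float = LS - ES = 25 - 18 = 7

7


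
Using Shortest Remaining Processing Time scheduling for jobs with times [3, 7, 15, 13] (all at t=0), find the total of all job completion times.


Since all jobs arrive at t=0, SRPT equals SPT ordering.
SPT order: [3, 7, 13, 15]
Completion times:
  Job 1: p=3, C=3
  Job 2: p=7, C=10
  Job 3: p=13, C=23
  Job 4: p=15, C=38
Total completion time = 3 + 10 + 23 + 38 = 74

74


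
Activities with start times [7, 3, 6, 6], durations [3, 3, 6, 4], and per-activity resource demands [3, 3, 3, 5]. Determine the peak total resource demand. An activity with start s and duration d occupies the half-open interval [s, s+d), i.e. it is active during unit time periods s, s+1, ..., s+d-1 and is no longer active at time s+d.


Each activity i is active on [start_i, start_i + duration_i).
Compute total resource usage per time slot:
  t=0: active resources = [], total = 0
  t=1: active resources = [], total = 0
  t=2: active resources = [], total = 0
  t=3: active resources = [3], total = 3
  t=4: active resources = [3], total = 3
  t=5: active resources = [3], total = 3
  t=6: active resources = [3, 5], total = 8
  t=7: active resources = [3, 3, 5], total = 11
  t=8: active resources = [3, 3, 5], total = 11
  t=9: active resources = [3, 3, 5], total = 11
  t=10: active resources = [3], total = 3
  t=11: active resources = [3], total = 3
Peak resource demand = 11

11


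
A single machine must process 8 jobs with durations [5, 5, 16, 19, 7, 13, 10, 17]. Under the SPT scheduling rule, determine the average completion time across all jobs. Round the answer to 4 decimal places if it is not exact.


Sort jobs by processing time (SPT order): [5, 5, 7, 10, 13, 16, 17, 19]
Compute completion times sequentially:
  Job 1: processing = 5, completes at 5
  Job 2: processing = 5, completes at 10
  Job 3: processing = 7, completes at 17
  Job 4: processing = 10, completes at 27
  Job 5: processing = 13, completes at 40
  Job 6: processing = 16, completes at 56
  Job 7: processing = 17, completes at 73
  Job 8: processing = 19, completes at 92
Sum of completion times = 320
Average completion time = 320/8 = 40.0

40.0


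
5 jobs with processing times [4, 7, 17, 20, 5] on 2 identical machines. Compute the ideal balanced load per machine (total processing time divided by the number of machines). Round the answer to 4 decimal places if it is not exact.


Total processing time = 4 + 7 + 17 + 20 + 5 = 53
Number of machines = 2
Ideal balanced load = 53 / 2 = 26.5

26.5


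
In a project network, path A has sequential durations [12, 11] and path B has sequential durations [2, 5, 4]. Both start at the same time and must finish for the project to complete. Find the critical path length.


Path A total = 12 + 11 = 23
Path B total = 2 + 5 + 4 = 11
Critical path = longest path = max(23, 11) = 23

23


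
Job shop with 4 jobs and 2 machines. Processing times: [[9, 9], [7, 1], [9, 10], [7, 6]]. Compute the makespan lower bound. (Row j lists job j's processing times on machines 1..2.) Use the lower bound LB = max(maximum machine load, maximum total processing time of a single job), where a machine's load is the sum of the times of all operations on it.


Machine loads:
  Machine 1: 9 + 7 + 9 + 7 = 32
  Machine 2: 9 + 1 + 10 + 6 = 26
Max machine load = 32
Job totals:
  Job 1: 18
  Job 2: 8
  Job 3: 19
  Job 4: 13
Max job total = 19
Lower bound = max(32, 19) = 32

32


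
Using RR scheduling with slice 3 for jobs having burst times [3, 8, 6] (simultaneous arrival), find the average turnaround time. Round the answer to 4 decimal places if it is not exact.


Time quantum = 3
Execution trace:
  J1 runs 3 units, time = 3
  J2 runs 3 units, time = 6
  J3 runs 3 units, time = 9
  J2 runs 3 units, time = 12
  J3 runs 3 units, time = 15
  J2 runs 2 units, time = 17
Finish times: [3, 17, 15]
Average turnaround = 35/3 = 11.6667

11.6667


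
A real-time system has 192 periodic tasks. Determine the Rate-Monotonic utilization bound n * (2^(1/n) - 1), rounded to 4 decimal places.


Compute 2^(1/192) = 1.0036166660
Subtract 1: 1.0036166660 - 1 = 0.0036166660
Multiply by n: 192 * 0.0036166660 = 0.6943998720
Round to 4 dp: 0.6944

0.6944


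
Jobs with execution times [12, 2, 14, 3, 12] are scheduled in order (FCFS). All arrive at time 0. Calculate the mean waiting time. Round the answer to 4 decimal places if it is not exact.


FCFS order (as given): [12, 2, 14, 3, 12]
Waiting times:
  Job 1: wait = 0
  Job 2: wait = 12
  Job 3: wait = 14
  Job 4: wait = 28
  Job 5: wait = 31
Sum of waiting times = 85
Average waiting time = 85/5 = 17.0

17.0


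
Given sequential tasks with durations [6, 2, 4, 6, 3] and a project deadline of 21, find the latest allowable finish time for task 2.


LF(activity 2) = deadline - sum of successor durations
Successors: activities 3 through 5 with durations [4, 6, 3]
Sum of successor durations = 13
LF = 21 - 13 = 8

8


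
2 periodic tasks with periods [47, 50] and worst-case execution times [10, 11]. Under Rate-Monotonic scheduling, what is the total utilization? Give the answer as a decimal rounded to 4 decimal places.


Compute individual utilizations (exact fractions):
  Task 1: C/T = 10/47 (approx. 0.2128)
  Task 2: C/T = 11/50 (approx. 0.22)
Total utilization U = 10/47 + 11/50 = 1017/2350
Rounded to 4 decimal places: U = 0.4328
RM (Liu & Layland) bound for 2 tasks = 0.828427; compare with U = 1017/2350 (approx. 0.432766)
U <= bound, so schedulable by RM sufficient condition.

0.4328


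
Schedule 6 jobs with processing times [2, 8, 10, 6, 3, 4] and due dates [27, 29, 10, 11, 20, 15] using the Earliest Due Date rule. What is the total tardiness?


Sort by due date (EDD order): [(10, 10), (6, 11), (4, 15), (3, 20), (2, 27), (8, 29)]
Compute completion times and tardiness:
  Job 1: p=10, d=10, C=10, tardiness=max(0,10-10)=0
  Job 2: p=6, d=11, C=16, tardiness=max(0,16-11)=5
  Job 3: p=4, d=15, C=20, tardiness=max(0,20-15)=5
  Job 4: p=3, d=20, C=23, tardiness=max(0,23-20)=3
  Job 5: p=2, d=27, C=25, tardiness=max(0,25-27)=0
  Job 6: p=8, d=29, C=33, tardiness=max(0,33-29)=4
Total tardiness = 17

17


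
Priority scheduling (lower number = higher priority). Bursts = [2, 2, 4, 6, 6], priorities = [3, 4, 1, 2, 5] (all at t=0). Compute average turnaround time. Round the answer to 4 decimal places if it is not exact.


Sort by priority (ascending = highest first):
Order: [(1, 4), (2, 6), (3, 2), (4, 2), (5, 6)]
Completion times:
  Priority 1, burst=4, C=4
  Priority 2, burst=6, C=10
  Priority 3, burst=2, C=12
  Priority 4, burst=2, C=14
  Priority 5, burst=6, C=20
Average turnaround = 60/5 = 12.0

12.0


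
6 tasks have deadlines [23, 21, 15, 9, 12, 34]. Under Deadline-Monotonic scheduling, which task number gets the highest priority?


Sort tasks by relative deadline (ascending):
  Task 4: deadline = 9
  Task 5: deadline = 12
  Task 3: deadline = 15
  Task 2: deadline = 21
  Task 1: deadline = 23
  Task 6: deadline = 34
Priority order (highest first): [4, 5, 3, 2, 1, 6]
Highest priority task = 4

4


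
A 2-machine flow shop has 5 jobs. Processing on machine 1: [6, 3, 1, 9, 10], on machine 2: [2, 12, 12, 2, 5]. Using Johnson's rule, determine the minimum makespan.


Apply Johnson's rule:
  Group 1 (a <= b): [(3, 1, 12), (2, 3, 12)]
  Group 2 (a > b): [(5, 10, 5), (1, 6, 2), (4, 9, 2)]
Optimal job order: [3, 2, 5, 1, 4]
Schedule:
  Job 3: M1 done at 1, M2 done at 13
  Job 2: M1 done at 4, M2 done at 25
  Job 5: M1 done at 14, M2 done at 30
  Job 1: M1 done at 20, M2 done at 32
  Job 4: M1 done at 29, M2 done at 34
Makespan = 34

34


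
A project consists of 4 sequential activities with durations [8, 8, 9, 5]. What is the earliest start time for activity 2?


Activity 2 starts after activities 1 through 1 complete.
Predecessor durations: [8]
ES = 8 = 8

8


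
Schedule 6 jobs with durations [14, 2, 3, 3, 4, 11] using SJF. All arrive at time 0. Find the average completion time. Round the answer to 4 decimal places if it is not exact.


SJF order (ascending): [2, 3, 3, 4, 11, 14]
Completion times:
  Job 1: burst=2, C=2
  Job 2: burst=3, C=5
  Job 3: burst=3, C=8
  Job 4: burst=4, C=12
  Job 5: burst=11, C=23
  Job 6: burst=14, C=37
Average completion = 87/6 = 14.5

14.5


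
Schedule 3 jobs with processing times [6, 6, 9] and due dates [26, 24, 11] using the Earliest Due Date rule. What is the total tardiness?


Sort by due date (EDD order): [(9, 11), (6, 24), (6, 26)]
Compute completion times and tardiness:
  Job 1: p=9, d=11, C=9, tardiness=max(0,9-11)=0
  Job 2: p=6, d=24, C=15, tardiness=max(0,15-24)=0
  Job 3: p=6, d=26, C=21, tardiness=max(0,21-26)=0
Total tardiness = 0

0


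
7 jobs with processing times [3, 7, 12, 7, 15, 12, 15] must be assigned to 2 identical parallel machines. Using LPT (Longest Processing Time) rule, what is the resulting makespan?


Sort jobs in decreasing order (LPT): [15, 15, 12, 12, 7, 7, 3]
Assign each job to the least loaded machine:
  Machine 1: jobs [15, 12, 7, 3], load = 37
  Machine 2: jobs [15, 12, 7], load = 34
Makespan = max load = 37

37


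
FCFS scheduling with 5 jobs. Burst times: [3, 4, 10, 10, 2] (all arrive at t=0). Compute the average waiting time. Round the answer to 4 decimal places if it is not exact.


FCFS order (as given): [3, 4, 10, 10, 2]
Waiting times:
  Job 1: wait = 0
  Job 2: wait = 3
  Job 3: wait = 7
  Job 4: wait = 17
  Job 5: wait = 27
Sum of waiting times = 54
Average waiting time = 54/5 = 10.8

10.8


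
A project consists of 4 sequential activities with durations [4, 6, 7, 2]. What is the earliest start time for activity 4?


Activity 4 starts after activities 1 through 3 complete.
Predecessor durations: [4, 6, 7]
ES = 4 + 6 + 7 = 17

17


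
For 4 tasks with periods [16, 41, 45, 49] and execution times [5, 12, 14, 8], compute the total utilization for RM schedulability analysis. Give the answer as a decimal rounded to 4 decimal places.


Compute individual utilizations (exact fractions):
  Task 1: C/T = 5/16 (approx. 0.3125)
  Task 2: C/T = 12/41 (approx. 0.2927)
  Task 3: C/T = 14/45 (approx. 0.3111)
  Task 4: C/T = 8/49 (approx. 0.1633)
Total utilization U = 5/16 + 12/41 + 14/45 + 8/49 = 1561561/1446480
Rounded to 4 decimal places: U = 1.0796
RM (Liu & Layland) bound for 4 tasks = 0.756828; compare with U = 1561561/1446480 (approx. 1.079559)
U > 1, so the task set is not schedulable (processor overloaded).

1.0796


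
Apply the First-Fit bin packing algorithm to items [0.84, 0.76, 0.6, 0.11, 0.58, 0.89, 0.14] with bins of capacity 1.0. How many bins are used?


Place items sequentially using First-Fit:
  Item 0.84 -> new Bin 1
  Item 0.76 -> new Bin 2
  Item 0.6 -> new Bin 3
  Item 0.11 -> Bin 1 (now 0.95)
  Item 0.58 -> new Bin 4
  Item 0.89 -> new Bin 5
  Item 0.14 -> Bin 2 (now 0.9)
Total bins used = 5

5


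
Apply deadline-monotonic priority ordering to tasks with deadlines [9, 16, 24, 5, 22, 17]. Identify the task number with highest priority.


Sort tasks by relative deadline (ascending):
  Task 4: deadline = 5
  Task 1: deadline = 9
  Task 2: deadline = 16
  Task 6: deadline = 17
  Task 5: deadline = 22
  Task 3: deadline = 24
Priority order (highest first): [4, 1, 2, 6, 5, 3]
Highest priority task = 4

4


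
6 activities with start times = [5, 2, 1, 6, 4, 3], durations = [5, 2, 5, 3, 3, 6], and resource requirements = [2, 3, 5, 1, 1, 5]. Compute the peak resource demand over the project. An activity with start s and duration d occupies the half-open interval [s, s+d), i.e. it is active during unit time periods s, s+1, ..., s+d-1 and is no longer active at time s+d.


Each activity i is active on [start_i, start_i + duration_i).
Compute total resource usage per time slot:
  t=0: active resources = [], total = 0
  t=1: active resources = [5], total = 5
  t=2: active resources = [3, 5], total = 8
  t=3: active resources = [3, 5, 5], total = 13
  t=4: active resources = [5, 1, 5], total = 11
  t=5: active resources = [2, 5, 1, 5], total = 13
  t=6: active resources = [2, 1, 1, 5], total = 9
  t=7: active resources = [2, 1, 5], total = 8
  t=8: active resources = [2, 1, 5], total = 8
  t=9: active resources = [2], total = 2
Peak resource demand = 13

13


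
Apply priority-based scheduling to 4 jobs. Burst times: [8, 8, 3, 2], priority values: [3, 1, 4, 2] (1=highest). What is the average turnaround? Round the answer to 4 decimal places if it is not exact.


Sort by priority (ascending = highest first):
Order: [(1, 8), (2, 2), (3, 8), (4, 3)]
Completion times:
  Priority 1, burst=8, C=8
  Priority 2, burst=2, C=10
  Priority 3, burst=8, C=18
  Priority 4, burst=3, C=21
Average turnaround = 57/4 = 14.25

14.25


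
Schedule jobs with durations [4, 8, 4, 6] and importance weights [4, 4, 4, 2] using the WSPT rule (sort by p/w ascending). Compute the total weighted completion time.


Compute p/w ratios and sort ascending (WSPT): [(4, 4), (4, 4), (8, 4), (6, 2)]
Compute weighted completion times:
  Job (p=4,w=4): C=4, w*C=4*4=16
  Job (p=4,w=4): C=8, w*C=4*8=32
  Job (p=8,w=4): C=16, w*C=4*16=64
  Job (p=6,w=2): C=22, w*C=2*22=44
Total weighted completion time = 156

156


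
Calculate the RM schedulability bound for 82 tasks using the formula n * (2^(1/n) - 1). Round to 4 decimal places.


Compute 2^(1/82) = 1.0084888420
Subtract 1: 1.0084888420 - 1 = 0.0084888420
Multiply by n: 82 * 0.0084888420 = 0.6960850440
Round to 4 dp: 0.6961

0.6961


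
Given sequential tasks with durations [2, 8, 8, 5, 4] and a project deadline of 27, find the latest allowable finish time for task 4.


LF(activity 4) = deadline - sum of successor durations
Successors: activities 5 through 5 with durations [4]
Sum of successor durations = 4
LF = 27 - 4 = 23

23
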